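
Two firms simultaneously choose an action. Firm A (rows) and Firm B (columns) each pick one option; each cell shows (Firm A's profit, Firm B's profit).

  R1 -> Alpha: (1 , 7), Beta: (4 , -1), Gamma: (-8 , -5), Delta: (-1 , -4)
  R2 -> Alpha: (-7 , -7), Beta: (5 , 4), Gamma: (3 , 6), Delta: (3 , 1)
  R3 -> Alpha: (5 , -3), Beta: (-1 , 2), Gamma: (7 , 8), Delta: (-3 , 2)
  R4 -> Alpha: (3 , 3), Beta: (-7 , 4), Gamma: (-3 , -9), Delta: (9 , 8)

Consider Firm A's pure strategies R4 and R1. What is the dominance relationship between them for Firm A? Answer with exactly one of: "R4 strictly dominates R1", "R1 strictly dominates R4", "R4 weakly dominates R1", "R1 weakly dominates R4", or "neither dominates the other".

R4's payoffs vs R1's, by Firm B's action — Alpha: 3>1, Beta: -7<4, Gamma: -3>-8, Delta: 9>-1.
R4 does better at Alpha, Gamma, Delta but worse at Beta; neither strategy dominates the other.

neither dominates the other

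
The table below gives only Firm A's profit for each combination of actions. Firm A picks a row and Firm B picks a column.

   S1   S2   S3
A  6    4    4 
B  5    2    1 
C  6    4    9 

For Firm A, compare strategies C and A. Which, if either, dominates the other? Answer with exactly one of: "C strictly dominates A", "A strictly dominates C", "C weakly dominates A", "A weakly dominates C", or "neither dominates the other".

C weakly dominates A

C's payoffs vs A's, by Firm B's action — S1: 6=6, S2: 4=4, S3: 9>4.
C is at least as good everywhere and strictly better somewhere (tied only at S1, S2), so C weakly but not strictly dominates A.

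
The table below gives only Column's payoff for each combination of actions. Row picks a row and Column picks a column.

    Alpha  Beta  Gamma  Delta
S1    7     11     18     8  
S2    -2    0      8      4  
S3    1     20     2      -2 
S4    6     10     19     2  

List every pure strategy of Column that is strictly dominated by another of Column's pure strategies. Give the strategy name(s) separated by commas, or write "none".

Alpha: dominated, since Beta does at least as well everywhere (S1: 11>7, S2: 0>-2, S3: 20>1, S4: 10>6).
Nothing dominates Beta: Alpha at S1 (11>7); Gamma at S3 (20>2); Delta at S1 (11>8).
Nothing dominates Gamma: Alpha at S1 (18>7); Beta at S1 (18>11); Delta at S1 (18>8).
Delta is strictly dominated by Gamma (S1: 18>8, S2: 8>4, S3: 2>-2, S4: 19>2).

Alpha, Delta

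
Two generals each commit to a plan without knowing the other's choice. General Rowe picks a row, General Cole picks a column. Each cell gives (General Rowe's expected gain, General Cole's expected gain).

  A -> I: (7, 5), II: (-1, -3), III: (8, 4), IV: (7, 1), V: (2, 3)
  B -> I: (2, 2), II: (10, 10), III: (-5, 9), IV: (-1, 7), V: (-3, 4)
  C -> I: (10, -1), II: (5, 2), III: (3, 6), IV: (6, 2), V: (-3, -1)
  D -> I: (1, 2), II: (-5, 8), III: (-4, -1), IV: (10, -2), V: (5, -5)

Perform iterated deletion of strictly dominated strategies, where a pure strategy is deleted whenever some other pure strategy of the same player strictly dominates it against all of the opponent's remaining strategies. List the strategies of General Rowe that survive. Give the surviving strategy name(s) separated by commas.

General Cole's strategy IV is strictly dominated by III (A: 4>1, B: 9>7, C: 6>2, D: -1>-2) and is removed.
Column V is eliminated: III beats it against every remaining row (A: 4>3, B: 9>4, C: 6>-1, D: -1>-5).
For General Rowe, A strictly dominates D on the remaining columns (I: 7>1, II: -1>-5, III: 8>-4); eliminate D.
Among the remaining strategies, none is strictly dominated by another pure strategy of the same player, so the elimination stops.
Surviving strategies — General Rowe: {A, B, C}; General Cole: {I, II, III}.

A, B, C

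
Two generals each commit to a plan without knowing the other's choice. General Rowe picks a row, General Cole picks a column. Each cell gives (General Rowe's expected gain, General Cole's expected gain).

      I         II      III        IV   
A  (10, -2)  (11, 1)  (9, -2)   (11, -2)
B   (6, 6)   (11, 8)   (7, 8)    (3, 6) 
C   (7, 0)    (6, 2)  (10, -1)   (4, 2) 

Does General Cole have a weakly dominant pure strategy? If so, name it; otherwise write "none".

II vs I: A: 1>-2, B: 8>6, C: 2>0.
II vs III: A: 1>-2, B: 8=8, C: 2>-1.
II vs IV: A: 1>-2, B: 8>6, C: 2=2.
II is at least as good as every other strategy against every opponent action, so it is weakly dominant.

II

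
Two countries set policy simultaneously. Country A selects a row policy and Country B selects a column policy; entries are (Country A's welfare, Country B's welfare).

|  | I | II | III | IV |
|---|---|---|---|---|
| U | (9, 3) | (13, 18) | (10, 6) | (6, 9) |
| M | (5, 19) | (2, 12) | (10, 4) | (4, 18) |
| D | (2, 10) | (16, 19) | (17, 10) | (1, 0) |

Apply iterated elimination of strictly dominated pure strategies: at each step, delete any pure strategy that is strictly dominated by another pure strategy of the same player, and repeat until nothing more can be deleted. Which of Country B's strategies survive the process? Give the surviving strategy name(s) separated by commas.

II

Column III is eliminated: II beats it against every remaining row (U: 18>6, M: 12>4, D: 19>10).
Country A's strategy M is strictly dominated by U (I: 9>5, II: 13>2, IV: 6>4) and is removed.
Country B's strategy I is strictly dominated by II (U: 18>3, D: 19>10) and is removed.
For Country B, II strictly dominates IV on the remaining rows (U: 18>9, D: 19>0); eliminate IV.
Row U is eliminated: D beats it against every remaining column (II: 16>13).
Among the remaining strategies, none is strictly dominated by another pure strategy of the same player, so the elimination stops.
Surviving strategies — Country A: {D}; Country B: {II}.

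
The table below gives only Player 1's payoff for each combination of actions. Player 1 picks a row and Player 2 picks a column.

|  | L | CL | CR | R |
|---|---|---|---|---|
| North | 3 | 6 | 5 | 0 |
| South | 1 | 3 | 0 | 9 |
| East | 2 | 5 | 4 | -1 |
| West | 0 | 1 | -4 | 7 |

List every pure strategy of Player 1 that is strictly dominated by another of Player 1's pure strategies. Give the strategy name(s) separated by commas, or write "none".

East, West

North is not dominated — it holds its own against South at L (3>1); East at L (3>2); West at L (3>0).
South: no other strategy beats it everywhere (North at R (9>0); East at R (9>-1); West at L (1>0)).
East: dominated, since North does at least as well everywhere (L: 3>2, CL: 6>5, CR: 5>4, R: 0>-1).
South strictly dominates West — L: 1>0, CL: 3>1, CR: 0>-4, R: 9>7.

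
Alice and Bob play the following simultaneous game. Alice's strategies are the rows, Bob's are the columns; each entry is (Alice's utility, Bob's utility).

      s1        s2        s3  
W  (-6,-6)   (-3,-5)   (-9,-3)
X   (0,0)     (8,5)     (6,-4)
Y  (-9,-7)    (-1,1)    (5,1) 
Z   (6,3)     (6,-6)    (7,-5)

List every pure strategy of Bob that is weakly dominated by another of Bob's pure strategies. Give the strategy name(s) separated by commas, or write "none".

Nothing dominates s1: s2 at Z (3>-6); s3 at X (0>-4).
s2 is not dominated — it holds its own against s1 at W (-5>-6); s3 at X (5>-4).
Nothing dominates s3: s1 at W (-3>-6); s2 at W (-3>-5).

none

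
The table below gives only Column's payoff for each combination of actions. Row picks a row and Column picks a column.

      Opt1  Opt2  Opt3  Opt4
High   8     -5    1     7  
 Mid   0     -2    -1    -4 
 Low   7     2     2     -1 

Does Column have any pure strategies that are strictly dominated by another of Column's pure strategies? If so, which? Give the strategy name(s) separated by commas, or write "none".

Nothing dominates Opt1: Opt2 at High (8>-5); Opt3 at High (8>1); Opt4 at High (8>7).
Opt2 is strictly dominated by Opt1 (High: 8>-5, Mid: 0>-2, Low: 7>2).
Opt3: dominated, since Opt1 does at least as well everywhere (High: 8>1, Mid: 0>-1, Low: 7>2).
Opt4 is strictly dominated by Opt1 (High: 8>7, Mid: 0>-4, Low: 7>-1).

Opt2, Opt3, Opt4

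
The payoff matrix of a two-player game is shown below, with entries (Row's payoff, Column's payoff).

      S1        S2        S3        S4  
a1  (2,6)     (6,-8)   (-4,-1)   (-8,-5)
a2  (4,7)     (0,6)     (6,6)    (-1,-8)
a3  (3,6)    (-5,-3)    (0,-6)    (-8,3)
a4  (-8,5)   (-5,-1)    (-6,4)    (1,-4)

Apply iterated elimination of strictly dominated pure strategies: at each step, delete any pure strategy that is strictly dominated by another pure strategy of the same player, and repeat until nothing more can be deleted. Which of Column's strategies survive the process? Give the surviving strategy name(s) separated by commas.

Row a3 is eliminated: a2 beats it against every remaining column (S1: 4>3, S2: 0>-5, S3: 6>0, S4: -1>-8).
Column's strategy S2 is strictly dominated by S1 (a1: 6>-8, a2: 7>6, a4: 5>-1) and is removed.
For Row, a2 strictly dominates a1 on the remaining columns (S1: 4>2, S3: 6>-4, S4: -1>-8); eliminate a1.
For Column, S1 strictly dominates S3 on the remaining rows (a2: 7>6, a4: 5>4); eliminate S3.
Column S4 is eliminated: S1 beats it against every remaining row (a2: 7>-8, a4: 5>-4).
Row a4 is eliminated: a2 beats it against every remaining column (S1: 4>-8).
Among the remaining strategies, none is strictly dominated by another pure strategy of the same player, so the elimination stops.
Surviving strategies — Row: {a2}; Column: {S1}.

S1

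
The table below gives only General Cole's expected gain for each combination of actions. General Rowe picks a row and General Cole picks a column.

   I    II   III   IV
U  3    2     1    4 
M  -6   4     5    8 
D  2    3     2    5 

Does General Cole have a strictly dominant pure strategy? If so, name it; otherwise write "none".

IV vs I: U: 4>3, M: 8>-6, D: 5>2.
IV vs II: U: 4>2, M: 8>4, D: 5>3.
IV vs III: U: 4>1, M: 8>5, D: 5>2.
IV strictly beats every other strategy against every opponent action, so it is strictly dominant.

IV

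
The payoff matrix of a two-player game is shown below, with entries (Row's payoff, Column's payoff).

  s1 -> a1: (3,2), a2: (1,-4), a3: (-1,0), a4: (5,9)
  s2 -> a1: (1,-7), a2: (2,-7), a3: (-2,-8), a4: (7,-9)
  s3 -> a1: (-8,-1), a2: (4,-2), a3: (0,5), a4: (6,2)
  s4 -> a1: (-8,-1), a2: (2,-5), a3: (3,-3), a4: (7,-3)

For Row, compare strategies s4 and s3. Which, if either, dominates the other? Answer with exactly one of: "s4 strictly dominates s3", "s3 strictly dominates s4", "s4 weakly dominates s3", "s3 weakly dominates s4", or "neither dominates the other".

s4's payoffs vs s3's, by Column's action — a1: -8=-8, a2: 2<4, a3: 3>0, a4: 7>6.
s4 does better at a3, a4 but worse at a2; neither strategy dominates the other.

neither dominates the other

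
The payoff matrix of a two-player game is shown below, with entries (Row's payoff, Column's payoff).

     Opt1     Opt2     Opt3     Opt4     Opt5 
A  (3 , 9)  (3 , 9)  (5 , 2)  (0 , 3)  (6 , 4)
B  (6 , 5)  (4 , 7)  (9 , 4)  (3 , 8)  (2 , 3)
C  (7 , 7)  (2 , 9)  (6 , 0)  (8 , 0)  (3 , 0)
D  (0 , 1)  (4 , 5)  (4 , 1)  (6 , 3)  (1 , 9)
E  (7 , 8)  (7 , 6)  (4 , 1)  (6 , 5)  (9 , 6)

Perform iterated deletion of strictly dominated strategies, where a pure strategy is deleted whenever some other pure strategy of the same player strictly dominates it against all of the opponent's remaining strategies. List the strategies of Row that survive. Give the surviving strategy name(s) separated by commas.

For Column, Opt2 strictly dominates Opt3 on the remaining rows (A: 9>2, B: 7>4, C: 9>0, D: 5>1, E: 6>1); eliminate Opt3.
Row A is eliminated: E beats it against every remaining column (Opt1: 7>3, Opt2: 7>3, Opt4: 6>0, Opt5: 9>6).
For Row, E strictly dominates B on the remaining columns (Opt1: 7>6, Opt2: 7>4, Opt4: 6>3, Opt5: 9>2); eliminate B.
Column's strategy Opt4 is strictly dominated by Opt2 (C: 9>0, D: 5>3, E: 6>5) and is removed.
Row's strategy D is strictly dominated by E (Opt1: 7>0, Opt2: 7>4, Opt5: 9>1) and is removed.
Column's strategy Opt5 is strictly dominated by Opt1 (C: 7>0, E: 8>6) and is removed.
Among the remaining strategies, none is strictly dominated by another pure strategy of the same player, so the elimination stops.
Surviving strategies — Row: {C, E}; Column: {Opt1, Opt2}.

C, E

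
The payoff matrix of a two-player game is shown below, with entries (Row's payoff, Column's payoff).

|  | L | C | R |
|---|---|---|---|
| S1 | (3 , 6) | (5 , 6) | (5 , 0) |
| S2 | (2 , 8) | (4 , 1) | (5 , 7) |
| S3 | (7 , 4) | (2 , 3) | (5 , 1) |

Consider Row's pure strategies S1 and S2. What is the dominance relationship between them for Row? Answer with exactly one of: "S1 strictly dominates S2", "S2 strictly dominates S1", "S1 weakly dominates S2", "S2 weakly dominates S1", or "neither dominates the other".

S1 weakly dominates S2

Compare S1 to S2 across every action of Column: L: 3>2, C: 5>4, R: 5=5.
S1 is at least as good everywhere and strictly better somewhere (tied only at R), so S1 weakly but not strictly dominates S2.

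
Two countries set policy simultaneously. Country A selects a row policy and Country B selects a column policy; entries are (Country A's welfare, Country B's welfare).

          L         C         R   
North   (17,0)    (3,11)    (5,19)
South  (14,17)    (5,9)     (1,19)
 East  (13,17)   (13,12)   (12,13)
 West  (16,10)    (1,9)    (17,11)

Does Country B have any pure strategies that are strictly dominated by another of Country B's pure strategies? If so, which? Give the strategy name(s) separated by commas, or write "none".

C

Nothing dominates L: C at South (17>9); R at East (17>13).
C: dominated, since R does at least as well everywhere (North: 19>11, South: 19>9, East: 13>12, West: 11>9).
R: no other strategy beats it everywhere (L at North (19>0); C at North (19>11)).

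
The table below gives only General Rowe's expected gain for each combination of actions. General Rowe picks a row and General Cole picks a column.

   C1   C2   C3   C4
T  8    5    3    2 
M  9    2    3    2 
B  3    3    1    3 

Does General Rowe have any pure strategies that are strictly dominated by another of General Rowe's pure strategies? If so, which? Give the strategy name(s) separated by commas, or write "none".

T is not dominated — it holds its own against M at C2 (5>2); B at C1 (8>3).
M is not dominated — it holds its own against T at C1 (9>8); B at C1 (9>3).
B: no other strategy beats it everywhere (T at C4 (3>2); M at C2 (3>2)).

none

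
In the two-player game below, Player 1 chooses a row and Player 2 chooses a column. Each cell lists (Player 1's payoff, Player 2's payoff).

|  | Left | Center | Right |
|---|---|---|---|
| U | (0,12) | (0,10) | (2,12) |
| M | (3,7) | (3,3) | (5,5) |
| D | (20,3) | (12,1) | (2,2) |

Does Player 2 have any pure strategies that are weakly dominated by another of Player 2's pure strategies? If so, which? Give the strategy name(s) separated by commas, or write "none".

Center, Right

Nothing dominates Left: Center at U (12>10); Right at M (7>5).
Center is weakly dominated by Left (U: 12>10, M: 7>3, D: 3>1).
Right is weakly dominated by Left (U: 12=12, M: 7>5, D: 3>2).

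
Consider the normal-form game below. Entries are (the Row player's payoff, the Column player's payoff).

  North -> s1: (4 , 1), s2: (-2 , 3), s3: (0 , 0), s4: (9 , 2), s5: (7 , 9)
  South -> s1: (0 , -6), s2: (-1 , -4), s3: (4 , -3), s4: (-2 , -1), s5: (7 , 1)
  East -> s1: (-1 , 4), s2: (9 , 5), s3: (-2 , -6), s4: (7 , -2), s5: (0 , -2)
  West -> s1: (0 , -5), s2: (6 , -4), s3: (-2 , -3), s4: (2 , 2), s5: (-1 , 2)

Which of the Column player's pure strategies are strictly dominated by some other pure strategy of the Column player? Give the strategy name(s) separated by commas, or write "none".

s1, s3

s1 is strictly dominated by s2 (North: 3>1, South: -4>-6, East: 5>4, West: -4>-5).
s2: no other strategy beats it everywhere (s1 at North (3>1); s3 at North (3>0); s4 at North (3>2); s5 at East (5>-2)).
s3 is strictly dominated by s4 (North: 2>0, South: -1>-3, East: -2>-6, West: 2>-3).
s4: no other strategy beats it everywhere (s1 at North (2>1); s2 at South (-1>-4); s3 at North (2>0); s5 at East (-2=-2)).
s5 is not dominated — it holds its own against s1 at North (9>1); s2 at North (9>3); s3 at North (9>0); s4 at North (9>2).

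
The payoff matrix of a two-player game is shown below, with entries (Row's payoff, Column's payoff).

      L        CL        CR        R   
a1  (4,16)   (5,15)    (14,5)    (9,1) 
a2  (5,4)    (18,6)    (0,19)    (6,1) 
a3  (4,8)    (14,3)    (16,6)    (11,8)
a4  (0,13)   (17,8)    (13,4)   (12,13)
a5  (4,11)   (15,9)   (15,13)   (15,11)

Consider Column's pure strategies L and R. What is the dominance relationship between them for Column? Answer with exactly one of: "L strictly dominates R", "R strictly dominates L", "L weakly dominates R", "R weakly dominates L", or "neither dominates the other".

L's payoffs vs R's, by Row's action — a1: 16>1, a2: 4>1, a3: 8=8, a4: 13=13, a5: 11=11.
L is at least as good everywhere and strictly better somewhere (tied only at a3, a4, a5), so L weakly but not strictly dominates R.

L weakly dominates R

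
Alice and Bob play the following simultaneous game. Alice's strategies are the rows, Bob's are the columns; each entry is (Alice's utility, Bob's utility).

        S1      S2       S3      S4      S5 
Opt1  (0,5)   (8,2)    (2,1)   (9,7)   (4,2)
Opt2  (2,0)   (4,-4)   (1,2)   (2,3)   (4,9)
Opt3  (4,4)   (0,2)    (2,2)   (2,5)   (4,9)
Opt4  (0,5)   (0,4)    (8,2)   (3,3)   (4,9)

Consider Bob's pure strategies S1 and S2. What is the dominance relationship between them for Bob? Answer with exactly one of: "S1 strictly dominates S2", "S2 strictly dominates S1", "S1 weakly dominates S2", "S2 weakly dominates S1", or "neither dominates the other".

S1 strictly dominates S2

Compare S1 to S2 across every action of Alice: Opt1: 5>2, Opt2: 0>-4, Opt3: 4>2, Opt4: 5>4.
S1 gives a strictly higher payoff against every action of Alice, so S1 strictly dominates S2.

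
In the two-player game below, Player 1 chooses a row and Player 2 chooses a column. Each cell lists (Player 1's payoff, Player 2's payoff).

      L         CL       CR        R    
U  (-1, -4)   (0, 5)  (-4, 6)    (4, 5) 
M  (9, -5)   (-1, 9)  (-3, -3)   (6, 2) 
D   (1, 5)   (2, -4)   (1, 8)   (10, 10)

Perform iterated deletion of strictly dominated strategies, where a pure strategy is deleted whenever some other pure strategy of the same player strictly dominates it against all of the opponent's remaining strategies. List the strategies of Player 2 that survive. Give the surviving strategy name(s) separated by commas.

R

Player 1's strategy U is strictly dominated by D (L: 1>-1, CL: 2>0, CR: 1>-4, R: 10>4) and is removed.
Column L is eliminated: CR beats it against every remaining row (M: -3>-5, D: 8>5).
Row M is eliminated: D beats it against every remaining column (CL: 2>-1, CR: 1>-3, R: 10>6).
Column CL is eliminated: CR beats it against every remaining row (D: 8>-4).
Player 2's strategy CR is strictly dominated by R (D: 10>8) and is removed.
Among the remaining strategies, none is strictly dominated by another pure strategy of the same player, so the elimination stops.
Surviving strategies — Player 1: {D}; Player 2: {R}.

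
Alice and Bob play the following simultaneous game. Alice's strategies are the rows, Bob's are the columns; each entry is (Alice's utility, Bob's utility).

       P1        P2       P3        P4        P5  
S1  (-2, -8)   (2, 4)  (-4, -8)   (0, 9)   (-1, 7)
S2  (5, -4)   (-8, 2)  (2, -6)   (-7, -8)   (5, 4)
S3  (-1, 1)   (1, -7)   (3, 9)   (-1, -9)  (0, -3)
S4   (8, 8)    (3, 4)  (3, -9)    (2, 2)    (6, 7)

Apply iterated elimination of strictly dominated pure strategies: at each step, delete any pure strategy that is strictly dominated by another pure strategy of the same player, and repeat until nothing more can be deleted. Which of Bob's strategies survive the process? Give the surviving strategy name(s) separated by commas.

For Alice, S4 strictly dominates S1 on the remaining columns (P1: 8>-2, P2: 3>2, P3: 3>-4, P4: 2>0, P5: 6>-1); eliminate S1.
Alice's strategy S2 is strictly dominated by S4 (P1: 8>5, P2: 3>-8, P3: 3>2, P4: 2>-7, P5: 6>5) and is removed.
For Bob, P1 strictly dominates P2 on the remaining rows (S3: 1>-7, S4: 8>4); eliminate P2.
For Bob, P1 strictly dominates P4 on the remaining rows (S3: 1>-9, S4: 8>2); eliminate P4.
For Bob, P1 strictly dominates P5 on the remaining rows (S3: 1>-3, S4: 8>7); eliminate P5.
Among the remaining strategies, none is strictly dominated by another pure strategy of the same player, so the elimination stops.
Surviving strategies — Alice: {S3, S4}; Bob: {P1, P3}.

P1, P3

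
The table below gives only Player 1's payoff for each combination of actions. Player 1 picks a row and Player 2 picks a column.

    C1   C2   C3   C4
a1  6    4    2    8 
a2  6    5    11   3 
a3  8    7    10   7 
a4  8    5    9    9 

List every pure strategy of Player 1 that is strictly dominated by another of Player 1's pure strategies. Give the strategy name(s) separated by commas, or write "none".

a1: dominated, since a4 does at least as well everywhere (C1: 8>6, C2: 5>4, C3: 9>2, C4: 9>8).
a2: no other strategy beats it everywhere (a1 at C1 (6=6); a3 at C3 (11>10); a4 at C2 (5=5)).
a3 is not dominated — it holds its own against a1 at C1 (8>6); a2 at C1 (8>6); a4 at C1 (8=8).
a4: no other strategy beats it everywhere (a1 at C1 (8>6); a2 at C1 (8>6); a3 at C1 (8=8)).

a1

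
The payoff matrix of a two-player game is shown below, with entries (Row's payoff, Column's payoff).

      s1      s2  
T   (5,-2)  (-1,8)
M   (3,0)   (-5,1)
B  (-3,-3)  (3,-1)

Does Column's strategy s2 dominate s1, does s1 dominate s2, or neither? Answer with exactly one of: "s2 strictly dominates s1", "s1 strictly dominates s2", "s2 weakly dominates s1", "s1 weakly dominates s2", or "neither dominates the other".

s2 strictly dominates s1

s2's payoffs vs s1's, by Row's action — T: 8>-2, M: 1>0, B: -1>-3.
s2 gives a strictly higher payoff against every action of Row, so s2 strictly dominates s1.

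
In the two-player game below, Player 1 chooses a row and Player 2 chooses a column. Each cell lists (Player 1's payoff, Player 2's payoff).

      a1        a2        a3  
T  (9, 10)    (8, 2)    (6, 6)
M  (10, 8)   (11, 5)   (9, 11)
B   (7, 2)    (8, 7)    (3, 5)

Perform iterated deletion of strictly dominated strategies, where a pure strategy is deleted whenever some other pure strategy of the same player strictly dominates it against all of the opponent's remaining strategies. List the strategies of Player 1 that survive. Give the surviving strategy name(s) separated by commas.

Player 1's strategy T is strictly dominated by M (a1: 10>9, a2: 11>8, a3: 9>6) and is removed.
For Player 1, M strictly dominates B on the remaining columns (a1: 10>7, a2: 11>8, a3: 9>3); eliminate B.
For Player 2, a3 strictly dominates a1 on the remaining rows (M: 11>8); eliminate a1.
For Player 2, a3 strictly dominates a2 on the remaining rows (M: 11>5); eliminate a2.
Among the remaining strategies, none is strictly dominated by another pure strategy of the same player, so the elimination stops.
Surviving strategies — Player 1: {M}; Player 2: {a3}.

M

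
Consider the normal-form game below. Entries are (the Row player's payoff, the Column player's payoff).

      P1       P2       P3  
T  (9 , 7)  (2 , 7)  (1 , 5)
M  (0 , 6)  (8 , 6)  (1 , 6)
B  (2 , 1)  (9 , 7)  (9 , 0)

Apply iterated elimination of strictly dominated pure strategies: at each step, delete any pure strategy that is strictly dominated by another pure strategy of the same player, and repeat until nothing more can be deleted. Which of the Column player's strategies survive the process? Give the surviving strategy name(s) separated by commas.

The Row player's strategy M is strictly dominated by B (P1: 2>0, P2: 9>8, P3: 9>1) and is removed.
For the Column player, P1 strictly dominates P3 on the remaining rows (T: 7>5, B: 1>0); eliminate P3.
Among the remaining strategies, none is strictly dominated by another pure strategy of the same player, so the elimination stops.
Surviving strategies — the Row player: {T, B}; the Column player: {P1, P2}.

P1, P2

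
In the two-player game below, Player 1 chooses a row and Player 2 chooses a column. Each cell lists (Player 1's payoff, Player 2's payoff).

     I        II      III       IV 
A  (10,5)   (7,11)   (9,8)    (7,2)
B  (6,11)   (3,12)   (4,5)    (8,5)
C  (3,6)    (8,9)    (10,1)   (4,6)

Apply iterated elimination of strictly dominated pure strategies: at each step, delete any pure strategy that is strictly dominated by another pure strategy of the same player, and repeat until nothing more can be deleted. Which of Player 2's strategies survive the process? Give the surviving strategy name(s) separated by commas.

II

For Player 2, II strictly dominates I on the remaining rows (A: 11>5, B: 12>11, C: 9>6); eliminate I.
For Player 2, II strictly dominates III on the remaining rows (A: 11>8, B: 12>5, C: 9>1); eliminate III.
Player 2's strategy IV is strictly dominated by II (A: 11>2, B: 12>5, C: 9>6) and is removed.
Row A is eliminated: C beats it against every remaining column (II: 8>7).
Player 1's strategy B is strictly dominated by C (II: 8>3) and is removed.
Among the remaining strategies, none is strictly dominated by another pure strategy of the same player, so the elimination stops.
Surviving strategies — Player 1: {C}; Player 2: {II}.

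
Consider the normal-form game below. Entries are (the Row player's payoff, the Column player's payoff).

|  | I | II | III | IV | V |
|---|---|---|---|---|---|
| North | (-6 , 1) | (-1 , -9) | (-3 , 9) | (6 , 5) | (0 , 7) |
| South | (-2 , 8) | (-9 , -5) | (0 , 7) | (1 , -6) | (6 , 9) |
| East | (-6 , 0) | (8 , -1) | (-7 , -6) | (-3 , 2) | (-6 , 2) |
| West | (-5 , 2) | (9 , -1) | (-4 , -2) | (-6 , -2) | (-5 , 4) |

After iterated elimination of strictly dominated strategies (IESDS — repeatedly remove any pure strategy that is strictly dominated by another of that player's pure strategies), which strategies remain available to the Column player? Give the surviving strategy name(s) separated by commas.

V

Column I is eliminated: V beats it against every remaining row (North: 7>1, South: 9>8, East: 2>0, West: 4>2).
The Column player's strategy II is strictly dominated by V (North: 7>-9, South: 9>-5, East: 2>-1, West: 4>-1) and is removed.
For the Row player, North strictly dominates East on the remaining columns (III: -3>-7, IV: 6>-3, V: 0>-6); eliminate East.
The Row player's strategy West is strictly dominated by North (III: -3>-4, IV: 6>-6, V: 0>-5) and is removed.
For the Column player, III strictly dominates IV on the remaining rows (North: 9>5, South: 7>-6); eliminate IV.
The Row player's strategy North is strictly dominated by South (III: 0>-3, V: 6>0) and is removed.
For the Column player, V strictly dominates III on the remaining rows (South: 9>7); eliminate III.
Among the remaining strategies, none is strictly dominated by another pure strategy of the same player, so the elimination stops.
Surviving strategies — the Row player: {South}; the Column player: {V}.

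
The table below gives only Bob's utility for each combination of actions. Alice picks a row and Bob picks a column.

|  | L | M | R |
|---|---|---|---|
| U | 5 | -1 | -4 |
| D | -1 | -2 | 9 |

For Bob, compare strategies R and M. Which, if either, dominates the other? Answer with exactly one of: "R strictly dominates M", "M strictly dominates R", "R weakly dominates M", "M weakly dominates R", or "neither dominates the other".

Compare R to M across each opponent action: U: -4<-1, D: 9>-2.
R does better at D but worse at U; neither strategy dominates the other.

neither dominates the other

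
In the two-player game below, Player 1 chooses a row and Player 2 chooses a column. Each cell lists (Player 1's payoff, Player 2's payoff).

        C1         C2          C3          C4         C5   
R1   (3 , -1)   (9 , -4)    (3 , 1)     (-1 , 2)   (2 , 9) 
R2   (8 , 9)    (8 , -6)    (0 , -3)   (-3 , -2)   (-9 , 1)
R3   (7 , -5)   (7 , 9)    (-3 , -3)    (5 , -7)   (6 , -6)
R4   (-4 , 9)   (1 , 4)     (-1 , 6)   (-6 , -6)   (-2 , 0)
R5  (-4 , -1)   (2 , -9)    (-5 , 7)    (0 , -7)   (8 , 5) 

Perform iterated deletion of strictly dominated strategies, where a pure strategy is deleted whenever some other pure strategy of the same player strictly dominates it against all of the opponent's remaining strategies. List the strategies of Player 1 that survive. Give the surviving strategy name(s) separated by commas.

For Player 1, R1 strictly dominates R4 on the remaining columns (C1: 3>-4, C2: 9>1, C3: 3>-1, C4: -1>-6, C5: 2>-2); eliminate R4.
For Player 2, C5 strictly dominates C4 on the remaining rows (R1: 9>2, R2: 1>-2, R3: -6>-7, R5: 5>-7); eliminate C4.
Among the remaining strategies, none is strictly dominated by another pure strategy of the same player, so the elimination stops.
Surviving strategies — Player 1: {R1, R2, R3, R5}; Player 2: {C1, C2, C3, C5}.

R1, R2, R3, R5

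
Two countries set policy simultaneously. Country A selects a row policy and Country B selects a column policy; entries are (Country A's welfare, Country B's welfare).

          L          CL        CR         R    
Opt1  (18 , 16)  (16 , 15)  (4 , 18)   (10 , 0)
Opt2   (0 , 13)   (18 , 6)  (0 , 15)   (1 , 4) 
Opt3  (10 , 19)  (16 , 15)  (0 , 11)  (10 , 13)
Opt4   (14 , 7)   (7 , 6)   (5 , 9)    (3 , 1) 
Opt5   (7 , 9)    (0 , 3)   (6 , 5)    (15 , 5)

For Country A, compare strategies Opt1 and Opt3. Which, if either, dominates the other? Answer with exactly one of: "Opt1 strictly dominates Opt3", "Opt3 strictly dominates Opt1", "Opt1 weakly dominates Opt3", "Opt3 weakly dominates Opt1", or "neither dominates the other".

Opt1's payoffs vs Opt3's, by Country B's action — L: 18>10, CL: 16=16, CR: 4>0, R: 10=10.
Opt1 is at least as good everywhere and strictly better somewhere (tied only at CL, R), so Opt1 weakly but not strictly dominates Opt3.

Opt1 weakly dominates Opt3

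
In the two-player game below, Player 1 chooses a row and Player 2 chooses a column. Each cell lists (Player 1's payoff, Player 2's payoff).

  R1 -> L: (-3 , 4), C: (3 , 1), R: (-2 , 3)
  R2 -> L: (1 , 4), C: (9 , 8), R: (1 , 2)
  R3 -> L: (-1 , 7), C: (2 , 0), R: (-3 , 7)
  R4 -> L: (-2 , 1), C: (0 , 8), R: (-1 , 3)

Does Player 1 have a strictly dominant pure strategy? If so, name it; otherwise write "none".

R2 vs R1: L: 1>-3, C: 9>3, R: 1>-2.
R2 vs R3: L: 1>-1, C: 9>2, R: 1>-3.
R2 vs R4: L: 1>-2, C: 9>0, R: 1>-1.
R2 strictly beats every other strategy against every opponent action, so it is strictly dominant.

R2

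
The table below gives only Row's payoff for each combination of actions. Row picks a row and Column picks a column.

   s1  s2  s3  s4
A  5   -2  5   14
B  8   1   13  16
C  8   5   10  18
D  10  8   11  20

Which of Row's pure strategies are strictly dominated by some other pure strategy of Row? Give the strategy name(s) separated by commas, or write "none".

A, C

B strictly dominates A — s1: 8>5, s2: 1>-2, s3: 13>5, s4: 16>14.
B: no other strategy beats it everywhere (A at s1 (8>5); C at s1 (8=8); D at s3 (13>11)).
C is strictly dominated by D (s1: 10>8, s2: 8>5, s3: 11>10, s4: 20>18).
Nothing dominates D: A at s1 (10>5); B at s1 (10>8); C at s1 (10>8).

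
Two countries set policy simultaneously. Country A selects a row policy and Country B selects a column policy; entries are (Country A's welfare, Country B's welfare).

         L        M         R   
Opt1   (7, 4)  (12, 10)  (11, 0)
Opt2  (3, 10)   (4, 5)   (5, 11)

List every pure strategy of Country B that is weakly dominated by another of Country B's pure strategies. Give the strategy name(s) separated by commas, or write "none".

Nothing dominates L: M at Opt2 (10>5); R at Opt1 (4>0).
M: no other strategy beats it everywhere (L at Opt1 (10>4); R at Opt1 (10>0)).
R: no other strategy beats it everywhere (L at Opt2 (11>10); M at Opt2 (11>5)).

none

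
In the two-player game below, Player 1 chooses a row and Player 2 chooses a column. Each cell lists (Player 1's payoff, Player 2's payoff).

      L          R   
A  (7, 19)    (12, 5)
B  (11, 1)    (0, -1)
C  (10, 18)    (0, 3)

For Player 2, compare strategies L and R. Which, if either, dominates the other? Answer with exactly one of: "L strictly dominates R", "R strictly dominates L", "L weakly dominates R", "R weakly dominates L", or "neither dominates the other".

L's payoffs vs R's, by Player 1's action — A: 19>5, B: 1>-1, C: 18>3.
L gives a strictly higher payoff against each opponent action, so L strictly dominates R.

L strictly dominates R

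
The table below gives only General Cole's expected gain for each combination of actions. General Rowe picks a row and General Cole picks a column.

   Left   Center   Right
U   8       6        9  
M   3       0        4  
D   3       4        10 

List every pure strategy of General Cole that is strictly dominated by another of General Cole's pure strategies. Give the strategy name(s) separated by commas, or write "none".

Left is strictly dominated by Right (U: 9>8, M: 4>3, D: 10>3).
Right strictly dominates Center — U: 9>6, M: 4>0, D: 10>4.
Nothing dominates Right: Left at U (9>8); Center at U (9>6).

Left, Center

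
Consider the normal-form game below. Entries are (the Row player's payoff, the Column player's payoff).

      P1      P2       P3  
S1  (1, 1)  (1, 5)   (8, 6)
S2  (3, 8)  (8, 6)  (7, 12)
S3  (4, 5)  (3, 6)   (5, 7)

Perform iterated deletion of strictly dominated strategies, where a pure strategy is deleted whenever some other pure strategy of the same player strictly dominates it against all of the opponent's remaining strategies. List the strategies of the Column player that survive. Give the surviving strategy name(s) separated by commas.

Column P1 is eliminated: P3 beats it against every remaining row (S1: 6>1, S2: 12>8, S3: 7>5).
The Row player's strategy S3 is strictly dominated by S2 (P2: 8>3, P3: 7>5) and is removed.
The Column player's strategy P2 is strictly dominated by P3 (S1: 6>5, S2: 12>6) and is removed.
For the Row player, S1 strictly dominates S2 on the remaining columns (P3: 8>7); eliminate S2.
Among the remaining strategies, none is strictly dominated by another pure strategy of the same player, so the elimination stops.
Surviving strategies — the Row player: {S1}; the Column player: {P3}.

P3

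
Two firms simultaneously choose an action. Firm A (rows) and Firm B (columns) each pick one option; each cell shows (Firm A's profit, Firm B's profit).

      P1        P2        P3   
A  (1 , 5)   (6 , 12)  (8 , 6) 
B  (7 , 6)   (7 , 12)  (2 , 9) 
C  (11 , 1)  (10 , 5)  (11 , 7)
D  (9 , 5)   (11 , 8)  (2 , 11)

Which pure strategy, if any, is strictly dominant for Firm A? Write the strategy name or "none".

A fails to dominate B at P1 (1<7).
B fails to dominate A at P3 (2<8).
C fails to dominate D at P2 (10<11).
D fails to dominate A at P3 (2<8).
No single strategy dominates all the others.

none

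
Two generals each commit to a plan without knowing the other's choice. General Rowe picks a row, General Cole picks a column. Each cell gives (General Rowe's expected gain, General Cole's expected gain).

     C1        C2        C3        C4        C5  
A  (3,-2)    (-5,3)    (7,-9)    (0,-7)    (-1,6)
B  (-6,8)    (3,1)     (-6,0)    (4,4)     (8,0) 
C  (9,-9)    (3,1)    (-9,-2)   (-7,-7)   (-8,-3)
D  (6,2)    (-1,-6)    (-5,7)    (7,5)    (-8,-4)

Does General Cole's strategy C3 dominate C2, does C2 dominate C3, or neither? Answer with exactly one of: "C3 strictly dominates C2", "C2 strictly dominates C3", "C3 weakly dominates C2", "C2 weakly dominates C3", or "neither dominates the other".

neither dominates the other

C3's payoffs vs C2's, by General Rowe's action — A: -9<3, B: 0<1, C: -2<1, D: 7>-6.
C3 does better at D but worse at A, B, C; neither strategy dominates the other.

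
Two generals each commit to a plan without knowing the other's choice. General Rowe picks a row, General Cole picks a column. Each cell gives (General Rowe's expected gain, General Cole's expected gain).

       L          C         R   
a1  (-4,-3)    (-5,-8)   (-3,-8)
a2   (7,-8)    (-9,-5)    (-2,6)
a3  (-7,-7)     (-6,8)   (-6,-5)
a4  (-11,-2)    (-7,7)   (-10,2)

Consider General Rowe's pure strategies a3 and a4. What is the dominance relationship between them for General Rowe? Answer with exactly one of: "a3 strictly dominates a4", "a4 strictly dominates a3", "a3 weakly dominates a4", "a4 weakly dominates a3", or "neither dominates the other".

a3 strictly dominates a4

Compare a3 to a4 across each opponent action: L: -7>-11, C: -6>-7, R: -6>-10.
a3 gives a strictly higher payoff against each opponent action, so a3 strictly dominates a4.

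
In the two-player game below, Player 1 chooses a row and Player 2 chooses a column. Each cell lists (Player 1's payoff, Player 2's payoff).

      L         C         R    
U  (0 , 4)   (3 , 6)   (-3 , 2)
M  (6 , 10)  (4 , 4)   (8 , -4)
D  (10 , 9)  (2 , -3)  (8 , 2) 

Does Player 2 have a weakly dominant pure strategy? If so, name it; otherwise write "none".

L fails to dominate C at U (4<6).
C fails to dominate L at M (4<10).
R fails to dominate L at U (2<4).
No single strategy dominates all the others.

none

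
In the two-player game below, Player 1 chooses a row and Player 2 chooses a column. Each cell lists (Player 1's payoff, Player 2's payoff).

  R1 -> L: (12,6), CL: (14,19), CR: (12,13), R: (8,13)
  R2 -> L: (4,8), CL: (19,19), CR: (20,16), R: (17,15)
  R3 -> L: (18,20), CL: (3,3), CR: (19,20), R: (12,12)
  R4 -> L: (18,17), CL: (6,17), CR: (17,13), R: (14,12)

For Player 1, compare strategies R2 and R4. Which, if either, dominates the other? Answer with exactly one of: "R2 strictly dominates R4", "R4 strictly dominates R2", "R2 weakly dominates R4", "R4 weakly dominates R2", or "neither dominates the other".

neither dominates the other

R2's payoffs vs R4's, by Player 2's action — L: 4<18, CL: 19>6, CR: 20>17, R: 17>14.
R2 does better at CL, CR, R but worse at L; neither strategy dominates the other.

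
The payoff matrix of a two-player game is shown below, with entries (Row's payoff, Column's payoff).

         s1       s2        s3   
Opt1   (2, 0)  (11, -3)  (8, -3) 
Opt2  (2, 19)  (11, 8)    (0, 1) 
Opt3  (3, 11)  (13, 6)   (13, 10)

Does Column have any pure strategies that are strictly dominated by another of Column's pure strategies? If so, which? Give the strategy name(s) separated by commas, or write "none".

s2, s3

s1 is not dominated — it holds its own against s2 at Opt1 (0>-3); s3 at Opt1 (0>-3).
s2 is strictly dominated by s1 (Opt1: 0>-3, Opt2: 19>8, Opt3: 11>6).
s1 strictly dominates s3 — Opt1: 0>-3, Opt2: 19>1, Opt3: 11>10.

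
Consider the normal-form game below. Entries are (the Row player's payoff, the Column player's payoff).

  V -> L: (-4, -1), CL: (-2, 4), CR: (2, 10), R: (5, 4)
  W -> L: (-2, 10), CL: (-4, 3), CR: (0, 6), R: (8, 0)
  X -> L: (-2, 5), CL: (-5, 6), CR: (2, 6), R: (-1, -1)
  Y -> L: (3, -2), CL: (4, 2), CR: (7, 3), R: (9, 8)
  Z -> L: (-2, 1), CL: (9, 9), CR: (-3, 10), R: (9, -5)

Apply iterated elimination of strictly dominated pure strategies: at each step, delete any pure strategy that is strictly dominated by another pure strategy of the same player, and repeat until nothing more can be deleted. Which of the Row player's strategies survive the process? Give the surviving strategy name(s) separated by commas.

The Row player's strategy V is strictly dominated by Y (L: 3>-4, CL: 4>-2, CR: 7>2, R: 9>5) and is removed.
For the Row player, Y strictly dominates W on the remaining columns (L: 3>-2, CL: 4>-4, CR: 7>0, R: 9>8); eliminate W.
Row X is eliminated: Y beats it against every remaining column (L: 3>-2, CL: 4>-5, CR: 7>2, R: 9>-1).
Column L is eliminated: CL beats it against every remaining row (Y: 2>-2, Z: 9>1).
The Column player's strategy CL is strictly dominated by CR (Y: 3>2, Z: 10>9) and is removed.
Among the remaining strategies, none is strictly dominated by another pure strategy of the same player, so the elimination stops.
Surviving strategies — the Row player: {Y, Z}; the Column player: {CR, R}.

Y, Z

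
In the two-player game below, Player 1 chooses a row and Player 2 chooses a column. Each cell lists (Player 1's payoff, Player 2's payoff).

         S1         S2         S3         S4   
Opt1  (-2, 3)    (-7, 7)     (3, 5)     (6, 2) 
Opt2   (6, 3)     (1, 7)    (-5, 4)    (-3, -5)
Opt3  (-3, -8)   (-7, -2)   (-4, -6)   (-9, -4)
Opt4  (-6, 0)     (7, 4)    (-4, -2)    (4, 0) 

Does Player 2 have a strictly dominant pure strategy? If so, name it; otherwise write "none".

S2 vs S1: Opt1: 7>3, Opt2: 7>3, Opt3: -2>-8, Opt4: 4>0.
S2 vs S3: Opt1: 7>5, Opt2: 7>4, Opt3: -2>-6, Opt4: 4>-2.
S2 vs S4: Opt1: 7>2, Opt2: 7>-5, Opt3: -2>-4, Opt4: 4>0.
S2 strictly beats every other strategy against every opponent action, so it is strictly dominant.

S2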